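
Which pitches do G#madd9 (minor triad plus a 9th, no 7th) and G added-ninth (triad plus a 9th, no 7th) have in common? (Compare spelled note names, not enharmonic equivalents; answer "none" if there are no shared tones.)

G#madd9 = G#, B, D#, A#.
G added-ninth = G, B, D, A.
Shared: B.

B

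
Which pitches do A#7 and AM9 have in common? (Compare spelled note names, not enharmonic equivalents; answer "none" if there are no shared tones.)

G#

A#7 = A#, C##, E#, G#.
AM9 = A, C#, E, G#, B.
Shared: G#.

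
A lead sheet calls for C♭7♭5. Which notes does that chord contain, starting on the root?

C♭ E♭ G𝄫 B𝄫

C♭7♭5 is a dominant seventh flat five built on C♭.
- root: C♭
- major 3rd: E♭
- diminished 5th: G𝄫
- minor 7th: B𝄫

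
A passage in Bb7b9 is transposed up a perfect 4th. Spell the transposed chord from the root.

Bb up a perfect 4th → Eb. New chord: Eb dominant seventh flat nine.
root → Eb
3rd (major 3rd) → G
5th (perfect 5th) → Bb
7th (minor 7th) → Db
9th (minor 9th) → Fb

Eb G Bb Db Fb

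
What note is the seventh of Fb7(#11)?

Fb7(#11) is built on Fb; its 7th is a minor 7th above the root.
A seventh above F uses the letter E, and the minor 7th above Fb is Ebb.

Ebb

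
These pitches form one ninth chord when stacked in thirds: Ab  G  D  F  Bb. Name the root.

Stacking in thirds gives G – Bb – D – F – Ab, so G is the root — G minor seventh flat nine.

G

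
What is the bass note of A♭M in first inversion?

A♭M = Ab–C–Eb. First inversion → third in the bass = C.

C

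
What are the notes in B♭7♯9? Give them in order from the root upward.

B♭7♯9: dominant seventh sharp nine on B♭.
root → B♭
3rd (major 3rd) → D
5th (perfect 5th) → F
7th (minor 7th) → A♭
9th (augmented 9th) → C♯

B♭, D, F, A♭, C♯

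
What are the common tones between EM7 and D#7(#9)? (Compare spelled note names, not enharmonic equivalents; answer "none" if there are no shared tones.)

EM7 = E, G#, B, D#.
D#7(#9) = D#, F##, A#, C#, E##.
Shared: D#.

D#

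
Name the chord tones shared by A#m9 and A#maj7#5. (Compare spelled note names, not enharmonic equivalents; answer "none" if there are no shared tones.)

A#m9: A# C# E# G# B#
A#maj7#5: A# C## E## G##
Common to both → A#.

A#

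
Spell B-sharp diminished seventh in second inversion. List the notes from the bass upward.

In root position, B-sharp diminished seventh is B-sharp–D-sharp–F-sharp–A.
Second inversion puts the fifth (F-sharp) in the bass.

F-sharp  A  B-sharp  D-sharp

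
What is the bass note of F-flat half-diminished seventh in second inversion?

C-double-flat

F-flat half-diminished seventh in root position is F-flat–A-double-flat–C-double-flat–E-double-flat.
Second inversion places the fifth in the bass, which is C-double-flat.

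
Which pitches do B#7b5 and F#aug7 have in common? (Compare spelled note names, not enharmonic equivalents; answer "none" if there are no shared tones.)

F# – A#

B#7b5 = B#, D##, F#, A#.
F#aug7 = F#, A#, C##, E.
Shared: F#, A#.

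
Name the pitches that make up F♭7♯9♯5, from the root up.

F♭7♯9♯5: dominant seventh sharp nine sharp five on Fb.
Fb — root
Ab — major 3rd
C — augmented 5th
Ebb — minor 7th
G — augmented 9th

Fb, Ab, C, Ebb, G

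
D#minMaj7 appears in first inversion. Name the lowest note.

D#minMaj7 = D#–F#–A#–C##. First inversion → third in the bass = F#.

F#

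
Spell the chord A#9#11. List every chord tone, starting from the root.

A#  C##  E#  G#  B#  D##

A#9#11 is a dominant ninth sharp eleven built on A#.
Root: A#
Major 3rd (3rd): C##
Perfect 5th (5th): E#
Minor 7th (7th): G#
Major 9th (9th): B#
Augmented 11th (11th): D##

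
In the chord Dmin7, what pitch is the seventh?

Dmin7 is built on D; its 7th is a minor 7th above the root.
A seventh above D uses the letter C, and the minor 7th above D is C.

C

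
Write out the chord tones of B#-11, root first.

B#, D#, F##, A#, C##, E#

B#-11: minor eleventh on B#.
B# — root
D# — minor 3rd
F## — perfect 5th
A# — minor 7th
C## — major 9th
E# — perfect 11th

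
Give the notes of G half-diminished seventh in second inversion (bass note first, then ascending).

In root position, G half-diminished seventh is G–B♭–D♭–F.
Second inversion puts the fifth (D♭) in the bass.

D♭ – F – G – B♭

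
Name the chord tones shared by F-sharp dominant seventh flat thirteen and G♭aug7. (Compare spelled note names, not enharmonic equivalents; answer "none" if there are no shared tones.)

D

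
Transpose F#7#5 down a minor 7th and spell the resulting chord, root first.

G♯, B♯, D𝄪, F♯

Transposed root: F♯ → G♯ (minor 7th down). So we spell G♯ augmented seventh:
root → G♯
3rd (major 3rd) → B♯
5th (augmented 5th) → D𝄪
7th (minor 7th) → F♯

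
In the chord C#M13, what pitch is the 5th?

G#

C#M13 is built on C#; its 5th is a perfect 5th above the root.
A fifth above C uses the letter G, and the perfect 5th above C# is G#.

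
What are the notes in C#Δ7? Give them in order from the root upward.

C♯, E♯, G♯, B♯

C#Δ7 is a major seventh built on C♯.
root → C♯
3rd (major 3rd) → E♯
5th (perfect 5th) → G♯
7th (major 7th) → B♯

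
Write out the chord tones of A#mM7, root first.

A♯ – C♯ – E♯ – G𝄪

A#mM7 is a minor-major seventh built on A♯.
root → A♯
3rd (minor 3rd) → C♯
5th (perfect 5th) → E♯
7th (major 7th) → G𝄪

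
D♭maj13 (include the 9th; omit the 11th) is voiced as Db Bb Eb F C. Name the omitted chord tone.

D♭maj13 = Db, F, Ab, C, Eb, Bb. The voicing lacks the 5th (perfect 5th), Ab.

Ab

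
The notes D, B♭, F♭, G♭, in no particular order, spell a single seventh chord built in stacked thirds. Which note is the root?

G♭

Arranged so that each adjacent pair is a third by letter name: G♭ – B♭ – D – F♭.
The bottom of that stack, G♭, is the root (this is G♭ augmented seventh).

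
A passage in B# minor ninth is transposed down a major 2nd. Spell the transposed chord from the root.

B-sharp down a major 2nd → A-sharp. New chord: A-sharp minor ninth.
Root: A-sharp
Minor 3rd (3rd): C-sharp
Perfect 5th (5th): E-sharp
Minor 7th (7th): G-sharp
Major 9th (9th): B-sharp

A-sharp – C-sharp – E-sharp – G-sharp – B-sharp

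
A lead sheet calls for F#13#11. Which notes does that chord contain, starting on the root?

F#13#11: dominant thirteenth sharp eleven on F♯.
- root: F♯
- major 3rd: A♯
- perfect 5th: C♯
- minor 7th: E
- major 9th: G♯
- augmented 11th: B♯
- major 13th: D♯

F♯ A♯ C♯ E G♯ B♯ D♯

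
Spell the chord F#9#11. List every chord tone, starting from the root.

F#9#11: dominant ninth sharp eleven on F♯.
- root: F♯
- major 3rd: A♯
- perfect 5th: C♯
- minor 7th: E
- major 9th: G♯
- augmented 11th: B♯

F♯, A♯, C♯, E, G♯, B♯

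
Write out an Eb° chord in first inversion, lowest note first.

Eb° = Eb–Gb–Bbb; first inversion → third (Gb) lowest.

Gb – Bbb – Eb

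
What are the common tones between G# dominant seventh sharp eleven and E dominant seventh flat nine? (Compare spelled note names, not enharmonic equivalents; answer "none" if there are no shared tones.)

G-sharp

G# dominant seventh sharp eleven: G-sharp B-sharp D-sharp F-sharp C-double-sharp
E dominant seventh flat nine: E G-sharp B D F
Common to both → G-sharp.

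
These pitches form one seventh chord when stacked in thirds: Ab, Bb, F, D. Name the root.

Stacking in thirds gives Bb – D – F – Ab, so Bb is the root — Bb dominant seventh.

Bb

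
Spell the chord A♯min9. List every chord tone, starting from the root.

A♯, C♯, E♯, G♯, B♯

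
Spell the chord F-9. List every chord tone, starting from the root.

F, Ab, C, Eb, G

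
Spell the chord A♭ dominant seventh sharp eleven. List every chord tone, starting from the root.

A♭ dominant seventh sharp eleven is a dominant seventh sharp eleven built on A-flat.
A-flat — root
C — major 3rd
E-flat — perfect 5th
G-flat — minor 7th
D — augmented 11th

A-flat, C, E-flat, G-flat, D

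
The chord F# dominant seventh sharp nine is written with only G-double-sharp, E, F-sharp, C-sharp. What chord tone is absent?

F# dominant seventh sharp nine = F-sharp, A-sharp, C-sharp, E, G-double-sharp. The voicing lacks the 3rd (major 3rd), A-sharp.

A-sharp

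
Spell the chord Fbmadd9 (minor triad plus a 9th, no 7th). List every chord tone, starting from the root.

Fb, Abb, Cb, Gb

Root Fb, quality minor added-ninth:
Fb — root
Abb — minor 3rd
Cb — perfect 5th
Gb — major 9th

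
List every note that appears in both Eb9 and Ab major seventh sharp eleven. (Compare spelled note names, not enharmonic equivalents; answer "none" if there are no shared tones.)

Eb9 = Eb, G, Bb, Db, F.
Ab major seventh sharp eleven = Ab, C, Eb, G, D.
Shared: Eb, G.

Eb, G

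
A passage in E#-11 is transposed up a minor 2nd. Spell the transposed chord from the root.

F#, A, C#, E, G#, B

A minor 2nd up from E# is F#, so the new chord is F# minor eleventh.
Root: F#
Minor 3rd (3rd): A
Perfect 5th (5th): C#
Minor 7th (7th): E
Major 9th (9th): G#
Perfect 11th (11th): B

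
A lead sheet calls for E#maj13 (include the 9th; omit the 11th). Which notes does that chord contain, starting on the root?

E# – G## – B# – D## – F## – C##

Root E#, quality major thirteenth:
- root: E#
- major 3rd: G##
- perfect 5th: B#
- major 7th: D##
- major 9th: F##
- major 13th: C##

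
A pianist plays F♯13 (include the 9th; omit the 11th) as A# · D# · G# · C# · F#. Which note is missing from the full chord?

E

The full F♯13 chord is F#, A#, C#, E, G#, D#.
Comparing with the voicing, the minor 7th (7th) — E — is absent.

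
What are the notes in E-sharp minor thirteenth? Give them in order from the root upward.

E-sharp minor thirteenth is a minor thirteenth built on E-sharp.
- root: E-sharp
- minor 3rd: G-sharp
- perfect 5th: B-sharp
- minor 7th: D-sharp
- major 9th: F-double-sharp
- perfect 11th: A-sharp
- major 13th: C-double-sharp

E-sharp G-sharp B-sharp D-sharp F-double-sharp A-sharp C-double-sharp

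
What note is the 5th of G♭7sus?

Root of G♭7sus = Gb. The 5th is a perfect 5th: Gb up a perfect 5th → Db.

Db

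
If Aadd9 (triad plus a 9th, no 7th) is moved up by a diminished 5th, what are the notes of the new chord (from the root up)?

Transposed root: A → Eb (diminished 5th up). So we spell Eb added-ninth:
Root: Eb
Major 3rd (3rd): G
Perfect 5th (5th): Bb
Major 9th (9th): F

Eb G Bb F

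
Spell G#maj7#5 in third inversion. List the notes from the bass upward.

F##, G#, B#, D##

In root position, G#maj7#5 is G#–B#–D##–F##.
Third inversion puts the seventh (F##) in the bass.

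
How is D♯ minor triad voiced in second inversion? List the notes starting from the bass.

In root position, D♯ minor triad is D#–F#–A#.
Second inversion puts the fifth (A#) in the bass.

A#  D#  F#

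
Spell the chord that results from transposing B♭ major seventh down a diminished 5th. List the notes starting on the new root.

E, G♯, B, D♯

B♭ down a diminished 5th → E. New chord: E major seventh.
Root: E
Major 3rd (3rd): G♯
Perfect 5th (5th): B
Major 7th (7th): D♯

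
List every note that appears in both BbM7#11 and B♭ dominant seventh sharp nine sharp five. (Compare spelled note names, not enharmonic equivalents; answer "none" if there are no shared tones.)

Bb D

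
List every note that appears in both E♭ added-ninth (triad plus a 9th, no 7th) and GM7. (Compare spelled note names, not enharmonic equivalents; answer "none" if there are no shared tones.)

E♭ added-ninth = Eb, G, Bb, F.
GM7 = G, B, D, F#.
Shared: G.

G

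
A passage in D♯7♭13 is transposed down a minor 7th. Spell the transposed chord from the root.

E# G## B# D# C#

Transposed root: D# → E# (minor 7th down). So we spell E# dominant seventh flat thirteen:
root → E#
3rd (major 3rd) → G##
5th (perfect 5th) → B#
7th (minor 7th) → D#
13th (minor 13th) → C#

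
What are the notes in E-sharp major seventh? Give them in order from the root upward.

E#  G##  B#  D##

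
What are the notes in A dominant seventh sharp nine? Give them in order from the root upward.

A, C-sharp, E, G, B-sharp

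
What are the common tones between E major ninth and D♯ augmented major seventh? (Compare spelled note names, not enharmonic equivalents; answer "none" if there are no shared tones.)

D-sharp

E major ninth: E G-sharp B D-sharp F-sharp
D♯ augmented major seventh: D-sharp F-double-sharp A-double-sharp C-double-sharp
Common to both → D-sharp.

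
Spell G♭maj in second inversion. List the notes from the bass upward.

Db  Gb  Bb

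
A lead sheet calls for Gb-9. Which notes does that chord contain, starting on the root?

Gb-9 is a minor ninth built on Gb.
- root: Gb
- minor 3rd: Bbb
- perfect 5th: Db
- minor 7th: Fb
- major 9th: Ab

Gb  Bbb  Db  Fb  Ab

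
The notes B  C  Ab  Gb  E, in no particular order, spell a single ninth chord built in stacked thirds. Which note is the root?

Ab

Arranged so that each adjacent pair is a third by letter name: Ab – C – E – Gb – B.
The bottom of that stack, Ab, is the root (this is Ab dominant seventh sharp nine sharp five).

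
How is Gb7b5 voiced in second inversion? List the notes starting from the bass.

D𝄫 F♭ G♭ B♭

In root position, Gb7b5 is G♭–B♭–D𝄫–F♭.
Second inversion puts the fifth (D𝄫) in the bass.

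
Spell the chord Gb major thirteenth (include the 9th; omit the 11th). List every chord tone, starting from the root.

Gb – Bb – Db – F – Ab – Eb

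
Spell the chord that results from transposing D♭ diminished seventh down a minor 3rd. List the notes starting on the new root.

Transposed root: D-flat → B-flat (minor 3rd down). So we spell B-flat diminished seventh:
root → B-flat
3rd (minor 3rd) → D-flat
5th (diminished 5th) → F-flat
7th (diminished 7th) → A-double-flat

B-flat D-flat F-flat A-double-flat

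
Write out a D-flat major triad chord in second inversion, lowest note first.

In root position, D-flat major triad is D-flat–F–A-flat.
Second inversion puts the fifth (A-flat) in the bass.

A-flat, D-flat, F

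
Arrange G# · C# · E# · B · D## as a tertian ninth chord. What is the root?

Arranged so that each adjacent pair is a third by letter name: C# – E# – G# – B – D##.
The bottom of that stack, C#, is the root (this is C# dominant seventh sharp nine).

C#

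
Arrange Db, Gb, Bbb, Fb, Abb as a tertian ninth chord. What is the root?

Stacking in thirds gives Gb – Bbb – Db – Fb – Abb, so Gb is the root — Gb minor seventh flat nine.

Gb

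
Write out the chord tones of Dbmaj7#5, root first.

Db, F, A, C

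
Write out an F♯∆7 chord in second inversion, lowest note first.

C♯ – E♯ – F♯ – A♯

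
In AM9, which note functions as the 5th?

Root of AM9 = A. The 5th is a perfect 5th: A up a perfect 5th → E.

E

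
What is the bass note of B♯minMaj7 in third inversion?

A##

B♯minMaj7 in root position is B#–D#–F##–A##.
Third inversion places the seventh in the bass, which is A##.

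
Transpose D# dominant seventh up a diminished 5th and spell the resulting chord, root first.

Transposed root: D-sharp → A (diminished 5th up). So we spell A dominant seventh:
- root: A
- major 3rd: C-sharp
- perfect 5th: E
- minor 7th: G

A, C-sharp, E, G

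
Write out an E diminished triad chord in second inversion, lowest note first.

In root position, E diminished triad is E–G–B♭.
Second inversion puts the fifth (B♭) in the bass.

B♭ E G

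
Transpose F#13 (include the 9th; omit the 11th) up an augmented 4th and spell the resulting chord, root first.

Transposed root: F# → B# (augmented 4th up). So we spell B# dominant thirteenth:
B# — root
D## — major 3rd
F## — perfect 5th
A# — minor 7th
C## — major 9th
G## — major 13th

B# – D## – F## – A# – C## – G##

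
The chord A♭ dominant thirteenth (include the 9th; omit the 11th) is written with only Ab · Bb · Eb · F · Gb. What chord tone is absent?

The full A♭ dominant thirteenth chord is Ab, C, Eb, Gb, Bb, F.
Comparing with the voicing, the major 3rd (3rd) — C — is absent.

C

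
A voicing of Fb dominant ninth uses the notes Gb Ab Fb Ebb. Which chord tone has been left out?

Cb

The full Fb dominant ninth chord is Fb, Ab, Cb, Ebb, Gb.
Comparing with the voicing, the perfect 5th (5th) — Cb — is absent.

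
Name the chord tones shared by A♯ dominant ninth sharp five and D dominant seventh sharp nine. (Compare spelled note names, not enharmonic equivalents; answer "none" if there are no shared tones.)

A♯ dominant ninth sharp five = A-sharp, C-double-sharp, E-double-sharp, G-sharp, B-sharp.
D dominant seventh sharp nine = D, F-sharp, A, C, E-sharp.
Shared: none.

none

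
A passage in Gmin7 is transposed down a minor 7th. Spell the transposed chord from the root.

A  C  E  G

A minor 7th down from G is A, so the new chord is A minor seventh.
A — root
C — minor 3rd
E — perfect 5th
G — minor 7th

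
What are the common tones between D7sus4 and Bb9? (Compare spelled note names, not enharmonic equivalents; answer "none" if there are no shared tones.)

D C

D7sus4: D G A C
Bb9: Bb D F Ab C
Common to both → D, C.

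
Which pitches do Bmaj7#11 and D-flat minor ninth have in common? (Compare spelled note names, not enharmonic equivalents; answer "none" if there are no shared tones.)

Bmaj7#11: B D# F# A# E#
D-flat minor ninth: Db Fb Ab Cb Eb
Common to both → none.

none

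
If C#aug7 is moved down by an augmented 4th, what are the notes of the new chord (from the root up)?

G, B, D#, F

An augmented 4th down from C# is G, so the new chord is G augmented seventh.
- root: G
- major 3rd: B
- augmented 5th: D#
- minor 7th: F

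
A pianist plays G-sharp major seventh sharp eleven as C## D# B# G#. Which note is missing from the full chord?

F##

The full G-sharp major seventh sharp eleven chord is G#, B#, D#, F##, C##.
Comparing with the voicing, the major 7th (7th) — F## — is absent.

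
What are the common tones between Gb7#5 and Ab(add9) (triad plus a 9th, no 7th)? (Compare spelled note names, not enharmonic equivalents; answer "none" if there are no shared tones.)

Gb7#5 = Gb, Bb, D, Fb.
Ab(add9) = Ab, C, Eb, Bb.
Shared: Bb.

Bb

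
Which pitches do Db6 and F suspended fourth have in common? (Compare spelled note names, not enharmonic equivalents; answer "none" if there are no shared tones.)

F Bb

Db6 = Db, F, Ab, Bb.
F suspended fourth = F, Bb, C.
Shared: F, Bb.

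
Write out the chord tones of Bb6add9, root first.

Bb, D, F, G, C

Bb6add9: six-nine on Bb.
root → Bb
3rd (major 3rd) → D
5th (perfect 5th) → F
6th (major 6th) → G
9th (major 9th) → C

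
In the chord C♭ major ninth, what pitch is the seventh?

C♭ major ninth is built on C-flat; its 7th is a major 7th above the root.
A seventh above C uses the letter B, and the major 7th above C-flat is B-flat.

B-flat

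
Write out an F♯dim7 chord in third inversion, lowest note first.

F♯dim7 = F♯–A–C–E♭; third inversion → seventh (E♭) lowest.

E♭, F♯, A, C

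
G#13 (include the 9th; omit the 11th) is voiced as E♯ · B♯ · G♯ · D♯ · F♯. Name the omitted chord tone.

The full G#13 chord is G♯, B♯, D♯, F♯, A♯, E♯.
Comparing with the voicing, the major 9th (9th) — A♯ — is absent.

A♯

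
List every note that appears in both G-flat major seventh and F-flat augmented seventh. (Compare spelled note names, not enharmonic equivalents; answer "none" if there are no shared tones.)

G-flat major seventh = G-flat, B-flat, D-flat, F.
F-flat augmented seventh = F-flat, A-flat, C, E-double-flat.
Shared: none.

none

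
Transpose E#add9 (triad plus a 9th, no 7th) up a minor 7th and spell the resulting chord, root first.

D# F## A# E#

A minor 7th up from E# is D#, so the new chord is D# added-ninth.
root → D#
3rd (major 3rd) → F##
5th (perfect 5th) → A#
9th (major 9th) → E#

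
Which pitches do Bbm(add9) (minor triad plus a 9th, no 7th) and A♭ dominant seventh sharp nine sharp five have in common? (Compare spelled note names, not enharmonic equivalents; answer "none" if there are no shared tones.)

Bbm(add9) = Bb, Db, F, C.
A♭ dominant seventh sharp nine sharp five = Ab, C, E, Gb, B.
Shared: C.

C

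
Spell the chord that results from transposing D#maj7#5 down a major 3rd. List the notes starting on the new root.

B D♯ F𝄪 A♯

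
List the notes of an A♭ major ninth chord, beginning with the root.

A♭ major ninth is a major ninth built on Ab.
Root: Ab
Major 3rd (3rd): C
Perfect 5th (5th): Eb
Major 7th (7th): G
Major 9th (9th): Bb

Ab C Eb G Bb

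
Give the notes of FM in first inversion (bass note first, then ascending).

A – C – F

FM = F–A–C; first inversion → third (A) lowest.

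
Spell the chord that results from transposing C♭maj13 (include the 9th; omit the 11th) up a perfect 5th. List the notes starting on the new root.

Gb, Bb, Db, F, Ab, Eb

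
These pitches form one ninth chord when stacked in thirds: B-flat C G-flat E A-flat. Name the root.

Arranged so that each adjacent pair is a third by letter name: A-flat – C – E – G-flat – B-flat.
The bottom of that stack, A-flat, is the root (this is A-flat dominant ninth sharp five).

A-flat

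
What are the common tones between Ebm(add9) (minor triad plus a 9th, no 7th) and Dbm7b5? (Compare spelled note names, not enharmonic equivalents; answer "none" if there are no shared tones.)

Ebm(add9): E♭ G♭ B♭ F
Dbm7b5: D♭ F♭ A𝄫 C♭
Common to both → none.

none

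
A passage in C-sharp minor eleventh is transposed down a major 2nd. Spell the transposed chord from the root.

A major 2nd down from C-sharp is B, so the new chord is B minor eleventh.
Root: B
Minor 3rd (3rd): D
Perfect 5th (5th): F-sharp
Minor 7th (7th): A
Major 9th (9th): C-sharp
Perfect 11th (11th): E

B  D  F-sharp  A  C-sharp  E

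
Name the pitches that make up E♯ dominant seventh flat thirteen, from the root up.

E# G## B# D# C#

E♯ dominant seventh flat thirteen is a dominant seventh flat thirteen built on E#.
root → E#
3rd (major 3rd) → G##
5th (perfect 5th) → B#
7th (minor 7th) → D#
13th (minor 13th) → C#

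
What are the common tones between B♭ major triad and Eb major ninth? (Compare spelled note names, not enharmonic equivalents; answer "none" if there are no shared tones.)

B♭ major triad = Bb, D, F.
Eb major ninth = Eb, G, Bb, D, F.
Shared: Bb, D, F.

Bb  D  F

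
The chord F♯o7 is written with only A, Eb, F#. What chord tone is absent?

F♯o7 = F#, A, C, Eb. The voicing lacks the 5th (diminished 5th), C.

C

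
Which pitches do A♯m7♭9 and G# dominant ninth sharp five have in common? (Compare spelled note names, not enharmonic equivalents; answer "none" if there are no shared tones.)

A♯, G♯

A♯m7♭9: A♯ C♯ E♯ G♯ B
G# dominant ninth sharp five: G♯ B♯ D𝄪 F♯ A♯
Common to both → A♯, G♯.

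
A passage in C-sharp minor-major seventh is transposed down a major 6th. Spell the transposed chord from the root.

C# down a major 6th → E. New chord: E minor-major seventh.
root → E
3rd (minor 3rd) → G
5th (perfect 5th) → B
7th (major 7th) → D#

E G B D#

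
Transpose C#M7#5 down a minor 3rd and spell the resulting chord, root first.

A# – C## – E## – G##

A minor 3rd down from C# is A#, so the new chord is A# augmented major seventh.
Root: A#
Major 3rd (3rd): C##
Augmented 5th (5th): E##
Major 7th (7th): G##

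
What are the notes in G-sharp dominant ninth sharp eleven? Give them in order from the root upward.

G#, B#, D#, F#, A#, C##

Root G#, quality dominant ninth sharp eleven:
- root: G#
- major 3rd: B#
- perfect 5th: D#
- minor 7th: F#
- major 9th: A#
- augmented 11th: C##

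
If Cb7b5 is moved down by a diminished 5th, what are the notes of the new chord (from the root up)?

F  A  Cb  Eb

Transposed root: Cb → F (diminished 5th down). So we spell F dominant seventh flat five:
Root: F
Major 3rd (3rd): A
Diminished 5th (5th): Cb
Minor 7th (7th): Eb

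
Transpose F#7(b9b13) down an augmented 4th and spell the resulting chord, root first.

C, E, G, Bb, Db, Ab

F# down an augmented 4th → C. New chord: C dominant seventh flat nine flat thirteen.
root → C
3rd (major 3rd) → E
5th (perfect 5th) → G
7th (minor 7th) → Bb
9th (minor 9th) → Db
13th (minor 13th) → Ab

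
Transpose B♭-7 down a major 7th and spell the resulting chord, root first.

Cb, Ebb, Gb, Bbb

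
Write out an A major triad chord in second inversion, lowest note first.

E, A, C#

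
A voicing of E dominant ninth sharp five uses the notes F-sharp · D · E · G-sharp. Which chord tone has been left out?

E dominant ninth sharp five = E, G-sharp, B-sharp, D, F-sharp. The voicing lacks the 5th (augmented 5th), B-sharp.

B-sharp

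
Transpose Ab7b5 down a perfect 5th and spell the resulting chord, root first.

Db  F  Abb  Cb

Ab down a perfect 5th → Db. New chord: Db dominant seventh flat five.
root → Db
3rd (major 3rd) → F
5th (diminished 5th) → Abb
7th (minor 7th) → Cb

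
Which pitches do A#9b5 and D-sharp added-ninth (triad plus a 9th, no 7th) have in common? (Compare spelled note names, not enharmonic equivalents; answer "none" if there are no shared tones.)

A#9b5: A# C## E G# B#
D-sharp added-ninth: D# F## A# E#
Common to both → A#.

A#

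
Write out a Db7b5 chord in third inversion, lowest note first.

Cb Db F Abb

Db7b5 = Db–F–Abb–Cb; third inversion → seventh (Cb) lowest.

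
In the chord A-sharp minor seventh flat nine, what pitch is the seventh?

G♯

Root of A-sharp minor seventh flat nine = A♯. The 7th is a minor 7th: A♯ up a minor 7th → G♯.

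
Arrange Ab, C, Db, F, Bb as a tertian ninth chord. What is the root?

Bb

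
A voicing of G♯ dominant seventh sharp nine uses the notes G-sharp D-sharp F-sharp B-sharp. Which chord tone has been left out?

The full G♯ dominant seventh sharp nine chord is G-sharp, B-sharp, D-sharp, F-sharp, A-double-sharp.
Comparing with the voicing, the augmented 9th (9th) — A-double-sharp — is absent.

A-double-sharp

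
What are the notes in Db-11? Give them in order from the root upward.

Db Fb Ab Cb Eb Gb

Root Db, quality minor eleventh:
Db — root
Fb — minor 3rd
Ab — perfect 5th
Cb — minor 7th
Eb — major 9th
Gb — perfect 11th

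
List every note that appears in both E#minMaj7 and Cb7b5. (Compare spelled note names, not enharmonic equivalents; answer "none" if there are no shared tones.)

none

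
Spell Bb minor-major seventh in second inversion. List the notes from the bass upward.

F  A  Bb  Db

Bb minor-major seventh = Bb–Db–F–A; second inversion → fifth (F) lowest.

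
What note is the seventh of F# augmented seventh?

E

F# augmented seventh is built on F-sharp; its 7th is a minor 7th above the root.
A seventh above F uses the letter E, and the minor 7th above F-sharp is E.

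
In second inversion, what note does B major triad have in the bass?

B major triad in root position is B–D#–F#.
Second inversion places the fifth in the bass, which is F#.

F#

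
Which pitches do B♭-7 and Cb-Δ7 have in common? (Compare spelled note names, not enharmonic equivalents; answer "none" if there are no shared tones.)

B♭-7: Bb Db F Ab
Cb-Δ7: Cb Ebb Gb Bb
Common to both → Bb.

Bb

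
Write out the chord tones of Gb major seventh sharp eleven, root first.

Root Gb, quality major seventh sharp eleven:
Gb — root
Bb — major 3rd
Db — perfect 5th
F — major 7th
C — augmented 11th

Gb, Bb, Db, F, C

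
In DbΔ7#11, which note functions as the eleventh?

G

DbΔ7#11 is built on Db; its 11th is an augmented 11th above the root.
A fourth above D uses the letter G, and the augmented 11th above Db is G.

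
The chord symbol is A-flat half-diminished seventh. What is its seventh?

Gb

A-flat half-diminished seventh is built on Ab; its 7th is a minor 7th above the root.
A seventh above A uses the letter G, and the minor 7th above Ab is Gb.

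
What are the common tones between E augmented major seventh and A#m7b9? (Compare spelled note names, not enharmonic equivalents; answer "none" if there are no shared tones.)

E augmented major seventh = E, G#, B#, D#.
A#m7b9 = A#, C#, E#, G#, B.
Shared: G#.

G#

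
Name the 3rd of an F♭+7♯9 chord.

Ab

Root of F♭+7♯9 = Fb. The 3rd is a major 3rd: Fb up a major 3rd → Ab.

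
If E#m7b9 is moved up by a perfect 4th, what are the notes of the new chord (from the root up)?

A♯ – C♯ – E♯ – G♯ – B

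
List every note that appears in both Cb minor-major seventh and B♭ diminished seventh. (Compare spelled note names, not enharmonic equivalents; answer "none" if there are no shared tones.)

Cb minor-major seventh = C-flat, E-double-flat, G-flat, B-flat.
B♭ diminished seventh = B-flat, D-flat, F-flat, A-double-flat.
Shared: B-flat.

B-flat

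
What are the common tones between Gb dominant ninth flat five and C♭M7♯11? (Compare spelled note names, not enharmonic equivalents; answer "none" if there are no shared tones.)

Gb dominant ninth flat five = Gb, Bb, Dbb, Fb, Ab.
C♭M7♯11 = Cb, Eb, Gb, Bb, F.
Shared: Gb, Bb.

Gb – Bb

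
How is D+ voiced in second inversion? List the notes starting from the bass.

A#, D, F#

D+ = D–F#–A#; second inversion → fifth (A#) lowest.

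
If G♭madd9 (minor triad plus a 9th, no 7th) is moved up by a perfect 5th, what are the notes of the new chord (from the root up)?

A perfect 5th up from Gb is Db, so the new chord is Db minor added-ninth.
root → Db
3rd (minor 3rd) → Fb
5th (perfect 5th) → Ab
9th (major 9th) → Eb

Db, Fb, Ab, Eb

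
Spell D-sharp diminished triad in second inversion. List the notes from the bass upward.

D-sharp diminished triad = D-sharp–F-sharp–A; second inversion → fifth (A) lowest.

A  D-sharp  F-sharp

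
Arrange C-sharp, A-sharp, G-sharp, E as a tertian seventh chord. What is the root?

A-sharp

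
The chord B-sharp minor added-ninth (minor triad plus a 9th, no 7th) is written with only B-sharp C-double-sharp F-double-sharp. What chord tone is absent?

B-sharp minor added-ninth = B-sharp, D-sharp, F-double-sharp, C-double-sharp. The voicing lacks the 3rd (minor 3rd), D-sharp.

D-sharp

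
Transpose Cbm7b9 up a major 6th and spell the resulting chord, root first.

Transposed root: Cb → Ab (major 6th up). So we spell Ab minor seventh flat nine:
Ab — root
Cb — minor 3rd
Eb — perfect 5th
Gb — minor 7th
Bbb — minor 9th

Ab Cb Eb Gb Bbb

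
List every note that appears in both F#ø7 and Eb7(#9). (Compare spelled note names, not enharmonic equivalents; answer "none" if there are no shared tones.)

F#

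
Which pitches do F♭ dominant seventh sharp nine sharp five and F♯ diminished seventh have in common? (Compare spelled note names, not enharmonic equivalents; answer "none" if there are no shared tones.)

F♭ dominant seventh sharp nine sharp five: F-flat A-flat C E-double-flat G
F♯ diminished seventh: F-sharp A C E-flat
Common to both → C.

C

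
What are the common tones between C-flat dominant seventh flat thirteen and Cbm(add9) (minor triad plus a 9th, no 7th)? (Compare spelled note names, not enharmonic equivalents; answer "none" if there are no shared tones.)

Cb, Gb

C-flat dominant seventh flat thirteen = Cb, Eb, Gb, Bbb, Abb.
Cbm(add9) = Cb, Ebb, Gb, Db.
Shared: Cb, Gb.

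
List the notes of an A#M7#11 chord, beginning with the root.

A#, C##, E#, G##, D##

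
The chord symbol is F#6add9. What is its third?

A#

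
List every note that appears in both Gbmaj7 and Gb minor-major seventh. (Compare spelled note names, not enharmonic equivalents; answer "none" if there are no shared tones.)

Gb Db F

Gbmaj7: Gb Bb Db F
Gb minor-major seventh: Gb Bbb Db F
Common to both → Gb, Db, F.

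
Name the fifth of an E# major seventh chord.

B-sharp

E# major seventh is built on E-sharp; its 5th is a perfect 5th above the root.
A fifth above E uses the letter B, and the perfect 5th above E-sharp is B-sharp.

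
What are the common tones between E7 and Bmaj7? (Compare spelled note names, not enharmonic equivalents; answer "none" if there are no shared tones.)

E7: E G♯ B D
Bmaj7: B D♯ F♯ A♯
Common to both → B.

B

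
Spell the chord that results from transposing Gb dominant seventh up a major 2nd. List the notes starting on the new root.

A-flat C E-flat G-flat

G-flat up a major 2nd → A-flat. New chord: A-flat dominant seventh.
root → A-flat
3rd (major 3rd) → C
5th (perfect 5th) → E-flat
7th (minor 7th) → G-flat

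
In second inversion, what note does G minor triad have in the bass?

D

G minor triad in root position is G–B-flat–D.
Second inversion places the fifth in the bass, which is D.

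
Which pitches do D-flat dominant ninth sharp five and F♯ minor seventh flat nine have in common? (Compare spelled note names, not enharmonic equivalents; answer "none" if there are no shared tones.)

A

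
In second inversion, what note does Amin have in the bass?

E

Amin = A–C–E. Second inversion → fifth in the bass = E.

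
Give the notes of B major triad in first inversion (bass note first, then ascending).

In root position, B major triad is B–D#–F#.
First inversion puts the third (D#) in the bass.

D# F# B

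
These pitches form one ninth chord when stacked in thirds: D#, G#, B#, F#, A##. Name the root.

Stacking in thirds gives G# – B# – D# – F# – A##, so G# is the root — G# dominant seventh sharp nine.

G#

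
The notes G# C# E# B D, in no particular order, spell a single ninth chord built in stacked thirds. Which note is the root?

C#

Arranged so that each adjacent pair is a third by letter name: C# – E# – G# – B – D.
The bottom of that stack, C#, is the root (this is C# dominant seventh flat nine).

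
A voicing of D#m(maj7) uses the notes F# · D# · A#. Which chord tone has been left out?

C##

The full D#m(maj7) chord is D#, F#, A#, C##.
Comparing with the voicing, the major 7th (7th) — C## — is absent.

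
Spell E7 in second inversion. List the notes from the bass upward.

B D E G♯

In root position, E7 is E–G♯–B–D.
Second inversion puts the fifth (B) in the bass.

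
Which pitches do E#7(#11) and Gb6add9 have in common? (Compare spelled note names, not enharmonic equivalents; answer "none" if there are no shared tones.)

none

E#7(#11) = E#, G##, B#, D#, A##.
Gb6add9 = Gb, Bb, Db, Eb, Ab.
Shared: none.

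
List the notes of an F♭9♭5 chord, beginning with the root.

Fb  Ab  Cbb  Ebb  Gb

Root Fb, quality dominant ninth flat five:
- root: Fb
- major 3rd: Ab
- diminished 5th: Cbb
- minor 7th: Ebb
- major 9th: Gb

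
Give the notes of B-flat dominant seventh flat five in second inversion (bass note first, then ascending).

F♭ A♭ B♭ D

In root position, B-flat dominant seventh flat five is B♭–D–F♭–A♭.
Second inversion puts the fifth (F♭) in the bass.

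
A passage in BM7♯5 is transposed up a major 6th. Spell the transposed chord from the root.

G# – B# – D## – F##

Transposed root: B → G# (major 6th up). So we spell G# augmented major seventh:
- root: G#
- major 3rd: B#
- augmented 5th: D##
- major 7th: F##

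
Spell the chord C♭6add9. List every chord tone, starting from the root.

C♭6add9: six-nine on Cb.
Cb — root
Eb — major 3rd
Gb — perfect 5th
Ab — major 6th
Db — major 9th

Cb, Eb, Gb, Ab, Db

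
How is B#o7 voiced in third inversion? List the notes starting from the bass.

In root position, B#o7 is B#–D#–F#–A.
Third inversion puts the seventh (A) in the bass.

A, B#, D#, F#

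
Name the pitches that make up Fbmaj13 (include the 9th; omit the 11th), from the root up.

Fbmaj13: major thirteenth on Fb.
root → Fb
3rd (major 3rd) → Ab
5th (perfect 5th) → Cb
7th (major 7th) → Eb
9th (major 9th) → Gb
13th (major 13th) → Db

Fb – Ab – Cb – Eb – Gb – Db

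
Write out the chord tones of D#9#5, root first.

Root D#, quality dominant ninth sharp five:
Root: D#
Major 3rd (3rd): F##
Augmented 5th (5th): A##
Minor 7th (7th): C#
Major 9th (9th): E#

D# – F## – A## – C# – E#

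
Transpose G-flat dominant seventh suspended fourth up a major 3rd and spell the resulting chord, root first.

Bb, Eb, F, Ab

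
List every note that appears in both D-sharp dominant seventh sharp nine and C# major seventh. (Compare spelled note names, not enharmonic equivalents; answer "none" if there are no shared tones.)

D-sharp dominant seventh sharp nine = D-sharp, F-double-sharp, A-sharp, C-sharp, E-double-sharp.
C# major seventh = C-sharp, E-sharp, G-sharp, B-sharp.
Shared: C-sharp.

C-sharp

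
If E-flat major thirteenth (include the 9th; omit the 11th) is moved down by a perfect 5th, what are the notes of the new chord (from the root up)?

Transposed root: E-flat → A-flat (perfect 5th down). So we spell A-flat major thirteenth:
root → A-flat
3rd (major 3rd) → C
5th (perfect 5th) → E-flat
7th (major 7th) → G
9th (major 9th) → B-flat
13th (major 13th) → F

A-flat C E-flat G B-flat F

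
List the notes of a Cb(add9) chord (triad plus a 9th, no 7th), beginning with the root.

Cb, Eb, Gb, Db

Cb(add9) is an added-ninth built on Cb.
root → Cb
3rd (major 3rd) → Eb
5th (perfect 5th) → Gb
9th (major 9th) → Db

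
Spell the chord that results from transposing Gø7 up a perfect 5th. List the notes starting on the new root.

A perfect 5th up from G is D, so the new chord is D half-diminished seventh.
- root: D
- minor 3rd: F
- diminished 5th: Ab
- minor 7th: C

D  F  Ab  C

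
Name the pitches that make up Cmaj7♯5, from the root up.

C  E  G#  B

Cmaj7♯5: augmented major seventh on C.
root → C
3rd (major 3rd) → E
5th (augmented 5th) → G#
7th (major 7th) → B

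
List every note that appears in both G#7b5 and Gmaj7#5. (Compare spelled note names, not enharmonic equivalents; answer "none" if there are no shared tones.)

G#7b5 = G#, B#, D, F#.
Gmaj7#5 = G, B, D#, F#.
Shared: F#.

F#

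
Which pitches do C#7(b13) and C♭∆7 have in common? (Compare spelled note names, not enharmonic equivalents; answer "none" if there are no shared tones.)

C#7(b13) = C#, E#, G#, B, A.
C♭∆7 = Cb, Eb, Gb, Bb.
Shared: none.

none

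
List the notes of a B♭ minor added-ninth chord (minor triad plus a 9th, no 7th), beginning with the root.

Bb  Db  F  C

Root Bb, quality minor added-ninth:
Root: Bb
Minor 3rd (3rd): Db
Perfect 5th (5th): F
Major 9th (9th): C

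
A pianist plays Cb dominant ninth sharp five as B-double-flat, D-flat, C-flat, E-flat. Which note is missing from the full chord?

Cb dominant ninth sharp five = C-flat, E-flat, G, B-double-flat, D-flat. The voicing lacks the 5th (augmented 5th), G.

G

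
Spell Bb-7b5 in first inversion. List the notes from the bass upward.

In root position, Bb-7b5 is Bb–Db–Fb–Ab.
First inversion puts the third (Db) in the bass.

Db, Fb, Ab, Bb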